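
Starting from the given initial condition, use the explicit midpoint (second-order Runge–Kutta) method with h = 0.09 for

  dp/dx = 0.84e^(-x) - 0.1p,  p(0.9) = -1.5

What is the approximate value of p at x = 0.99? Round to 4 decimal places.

Midpoint: k1 = f(x_n, p_n); k2 = f(x_n + h/2, p_n + (h/2)·k1); p_{n+1} = p_n + h·k2.
x=0.900000, p=-1.500000:
  k1 = f(0.900000, -1.500000) = 0.491519
  k2 = f(0.945000, -1.477882) = 0.474279
  p ← -1.500000 + 0.09·0.474279 = -1.457315
p(0.99) ≈ -1.4573

-1.4573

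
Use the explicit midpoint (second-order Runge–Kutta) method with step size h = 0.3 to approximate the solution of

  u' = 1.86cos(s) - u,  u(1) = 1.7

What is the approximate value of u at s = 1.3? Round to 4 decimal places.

Midpoint: k1 = f(s_n, u_n); k2 = f(s_n + h/2, u_n + (h/2)·k1); u_{n+1} = u_n + h·k2.
s=1.000000, u=1.700000:
  k1 = f(1.000000, 1.700000) = -0.695038
  k2 = f(1.150000, 1.595744) = -0.835958
  u ← 1.700000 + 0.3·(-0.835958) = 1.449213
u(1.3) ≈ 1.4492

1.4492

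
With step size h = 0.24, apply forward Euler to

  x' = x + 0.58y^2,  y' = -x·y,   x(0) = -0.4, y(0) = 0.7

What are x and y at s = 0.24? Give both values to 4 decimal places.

Euler on (x,y): x_{n+1} = x_n + h·x', y_{n+1} = y_n + h·y'.
0.000000: (-0.400000, 0.700000); f=(-0.115800, 0.280000) → (-0.427792, 0.767200)
(x(0.24), y(0.24)) ≈ (-0.4278, 0.7672)

-0.4278, 0.7672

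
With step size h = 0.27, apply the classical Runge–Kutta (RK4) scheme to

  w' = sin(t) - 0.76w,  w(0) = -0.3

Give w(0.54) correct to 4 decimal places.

RK4: k1 = f(t_n, w_n); k2 = f(t_n + h/2, w_n + (h/2)·k1); k3 = f(t_n + h/2, w_n + (h/2)·k2); k4 = f(t_n + h, w_n + h·k3); w_{n+1} = w_n + (h/6)·(k1 + 2k2 + 2k3 + k4).
t=0.000000, w=-0.300000:
  k1 = f(0.000000, -0.300000) = 0.228000
  k2 = f(0.135000, -0.269220) = 0.339198
  k3 = f(0.135000, -0.254208) = 0.327789
  k4 = f(0.270000, -0.211497) = 0.427469
  w ← -0.300000 + (0.27/6)·(k1 + 2k2 + 2k3 + k4) = -0.210475
t=0.270000, w=-0.210475:
  k1 = f(0.270000, -0.210475) = 0.426693
  k2 = f(0.405000, -0.152872) = 0.510201
  k3 = f(0.405000, -0.141598) = 0.501633
  k4 = f(0.540000, -0.075034) = 0.571162
  w ← -0.210475 + (0.27/6)·(k1 + 2k2 + 2k3 + k4) = -0.074507
w(0.54) ≈ -0.0745

-0.0745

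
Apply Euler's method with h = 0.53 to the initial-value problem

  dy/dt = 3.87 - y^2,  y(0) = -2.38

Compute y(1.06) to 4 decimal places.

-7.1607

Euler: y_{n+1} = y_n + h·f(t_n, y_n).
t=0.000000, y=-2.380000: f=-1.794400 → y ← -2.380000 + 0.53·(-1.794400) = -3.331032
t=0.530000, y=-3.331032: f=-7.225774 → y ← -3.331032 + 0.53·(-7.225774) = -7.160692
y(1.06) ≈ -7.1607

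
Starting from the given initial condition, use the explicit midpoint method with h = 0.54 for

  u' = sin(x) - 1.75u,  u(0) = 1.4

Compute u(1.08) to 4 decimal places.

0.6843

Midpoint: k1 = f(x_n, u_n); k2 = f(x_n + h/2, u_n + (h/2)·k1); u_{n+1} = u_n + h·k2.
x=0.000000, u=1.400000:
  k1 = f(0.000000, 1.400000) = -2.450000
  k2 = f(0.270000, 0.738500) = -1.025644
  u ← 1.400000 + 0.54·(-1.025644) = 0.846152
x=0.540000, u=0.846152:
  k1 = f(0.540000, 0.846152) = -0.966631
  k2 = f(0.810000, 0.585162) = -0.299747
  u ← 0.846152 + 0.54·(-0.299747) = 0.684289
u(1.08) ≈ 0.6843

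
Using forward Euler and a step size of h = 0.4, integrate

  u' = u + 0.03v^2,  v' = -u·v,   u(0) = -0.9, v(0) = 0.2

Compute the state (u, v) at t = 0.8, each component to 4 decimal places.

Euler on (u,v): u_{n+1} = u_n + h·u', v_{n+1} = v_n + h·v'.
0.000000: (-0.900000, 0.200000); f=(-0.898800, 0.180000) → (-1.259520, 0.272000)
0.400000: (-1.259520, 0.272000); f=(-1.257300, 0.342589) → (-1.762440, 0.409036)
(u(0.8), v(0.8)) ≈ (-1.7624, 0.4090)

-1.7624, 0.4090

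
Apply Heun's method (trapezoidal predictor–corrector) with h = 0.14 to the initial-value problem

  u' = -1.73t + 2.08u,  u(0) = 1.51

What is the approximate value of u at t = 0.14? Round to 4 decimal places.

1.9968

Heun: k1 = f(t_n, u_n); k2 = f(t_n + h, u_n + h·k1); u_{n+1} = u_n + (h/2)·(k1 + k2).
t=0.000000, u=1.510000:
  k1 = f(0.000000, 1.510000) = 3.140800
  k2 = f(0.140000, 1.949712) = 3.813201
  u ← 1.510000 + (0.14/2)·(3.140800 + 3.813201) = 1.996780
u(0.14) ≈ 1.9968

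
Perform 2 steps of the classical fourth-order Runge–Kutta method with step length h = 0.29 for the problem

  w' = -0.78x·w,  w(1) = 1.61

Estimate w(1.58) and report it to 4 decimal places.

RK4: k1 = f(x_n, w_n); k2 = f(x_n + h/2, w_n + (h/2)·k1); k3 = f(x_n + h/2, w_n + (h/2)·k2); k4 = f(x_n + h, w_n + h·k3); w_{n+1} = w_n + (h/6)·(k1 + 2k2 + 2k3 + k4).
x=1.000000, w=1.610000:
  k1 = f(1.000000, 1.610000) = -1.255800
  k2 = f(1.145000, 1.427909) = -1.275266
  k3 = f(1.145000, 1.425086) = -1.272745
  k4 = f(1.290000, 1.240904) = -1.248598
  w ← 1.610000 + (0.29/6)·(k1 + 2k2 + 2k3 + k4) = 1.242646
x=1.290000, w=1.242646:
  k1 = f(1.290000, 1.242646) = -1.250351
  k2 = f(1.435000, 1.061346) = -1.187964
  k3 = f(1.435000, 1.070392) = -1.198089
  k4 = f(1.580000, 0.895201) = -1.103245
  w ← 1.242646 + (0.29/6)·(k1 + 2k2 + 2k3 + k4) = 0.898237
w(1.58) ≈ 0.8982

0.8982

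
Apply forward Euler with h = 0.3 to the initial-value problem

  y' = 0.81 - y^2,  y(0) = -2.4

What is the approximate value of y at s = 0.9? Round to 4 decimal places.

Euler: y_{n+1} = y_n + h·f(s_n, y_n).
s=0.000000, y=-2.400000: f=-4.950000 → y ← -2.400000 + 0.3·(-4.950000) = -3.885000
s=0.300000, y=-3.885000: f=-14.283225 → y ← -3.885000 + 0.3·(-14.283225) = -8.169967
s=0.600000, y=-8.169967: f=-65.938369 → y ← -8.169967 + 0.3·(-65.938369) = -27.951478
y(0.9) ≈ -27.9515

-27.9515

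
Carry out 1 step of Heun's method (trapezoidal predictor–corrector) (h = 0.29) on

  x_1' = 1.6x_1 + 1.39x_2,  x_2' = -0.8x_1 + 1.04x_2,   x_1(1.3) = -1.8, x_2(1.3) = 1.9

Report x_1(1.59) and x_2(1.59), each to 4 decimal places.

-1.6857, 3.0481

Heun on (x_1,x_2): k1 = f(x_n, state_n); k2 = f(x_n + h, state_n + h·k1); state_{n+1} = state_n + (h/2)·(k1 + k2).
1.300000: (-1.800000, 1.900000)
  k1 = (-0.239000, 3.416000)
  predictor → (-1.869310, 2.890640)
  k2 = (1.027094, 4.501714)
  → (-1.685726, 3.048068)
(x_1(1.59), x_2(1.59)) ≈ (-1.6857, 3.0481)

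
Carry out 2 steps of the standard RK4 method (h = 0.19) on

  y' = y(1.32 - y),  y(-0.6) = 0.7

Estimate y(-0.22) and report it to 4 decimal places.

RK4: k1 = f(x_n, y_n); k2 = f(x_n + h/2, y_n + (h/2)·k1); k3 = f(x_n + h/2, y_n + (h/2)·k2); k4 = f(x_n + h, y_n + h·k3); y_{n+1} = y_n + (h/6)·(k1 + 2k2 + 2k3 + k4).
x=-0.600000, y=0.700000:
  k1 = f(-0.600000, 0.700000) = 0.434000
  k2 = f(-0.505000, 0.741230) = 0.429002
  k3 = f(-0.505000, 0.740755) = 0.429079
  k4 = f(-0.410000, 0.781525) = 0.420832
  y ← 0.700000 + (0.19/6)·(k1 + 2k2 + 2k3 + k4) = 0.781415
x=-0.410000, y=0.781415:
  k1 = f(-0.410000, 0.781415) = 0.420858
  k2 = f(-0.315000, 0.821396) = 0.409551
  k3 = f(-0.315000, 0.820322) = 0.409897
  k4 = f(-0.220000, 0.859295) = 0.395881
  y ← 0.781415 + (0.19/6)·(k1 + 2k2 + 2k3 + k4) = 0.859177
y(-0.22) ≈ 0.8592

0.8592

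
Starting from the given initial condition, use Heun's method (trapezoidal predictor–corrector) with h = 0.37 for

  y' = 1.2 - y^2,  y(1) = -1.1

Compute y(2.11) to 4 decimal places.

Heun: k1 = f(t_n, y_n); k2 = f(t_n + h, y_n + h·k1); y_{n+1} = y_n + (h/2)·(k1 + k2).
t=1.000000, y=-1.100000:
  k1 = f(1.000000, -1.100000) = -0.010000
  k2 = f(1.370000, -1.103700) = -0.018154
  y ← -1.100000 + (0.37/2)·(-0.010000 + (-0.018154)) = -1.105208
t=1.370000, y=-1.105208:
  k1 = f(1.370000, -1.105208) = -0.021486
  k2 = f(1.740000, -1.113158) = -0.039121
  y ← -1.105208 + (0.37/2)·(-0.021486 + (-0.039121)) = -1.116421
t=1.740000, y=-1.116421:
  k1 = f(1.740000, -1.116421) = -0.046395
  k2 = f(2.110000, -1.133587) = -0.085019
  y ← -1.116421 + (0.37/2)·(-0.046395 + (-0.085019)) = -1.140732
y(2.11) ≈ -1.1407

-1.1407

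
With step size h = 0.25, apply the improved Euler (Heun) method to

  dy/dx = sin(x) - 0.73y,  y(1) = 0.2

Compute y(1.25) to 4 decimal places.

0.3714

Heun: k1 = f(x_n, y_n); k2 = f(x_n + h, y_n + h·k1); y_{n+1} = y_n + (h/2)·(k1 + k2).
x=1.000000, y=0.200000:
  k1 = f(1.000000, 0.200000) = 0.695471
  k2 = f(1.250000, 0.373868) = 0.676061
  y ← 0.200000 + (0.25/2)·(0.695471 + 0.676061) = 0.371442
y(1.25) ≈ 0.3714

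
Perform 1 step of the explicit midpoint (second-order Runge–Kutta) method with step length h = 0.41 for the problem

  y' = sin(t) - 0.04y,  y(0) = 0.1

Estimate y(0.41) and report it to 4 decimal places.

0.1818

Midpoint: k1 = f(t_n, y_n); k2 = f(t_n + h/2, y_n + (h/2)·k1); y_{n+1} = y_n + h·k2.
t=0.000000, y=0.100000:
  k1 = f(0.000000, 0.100000) = -0.004000
  k2 = f(0.205000, 0.099180) = 0.199600
  y ← 0.100000 + 0.41·0.199600 = 0.181836
y(0.41) ≈ 0.1818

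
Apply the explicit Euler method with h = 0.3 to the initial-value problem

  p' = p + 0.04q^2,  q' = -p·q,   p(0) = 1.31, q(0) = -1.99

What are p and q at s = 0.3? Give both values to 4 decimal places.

Euler on (p,q): p_{n+1} = p_n + h·p', q_{n+1} = q_n + h·q'.
0.000000: (1.310000, -1.990000); f=(1.468404, 2.606900) → (1.750521, -1.207930)
(p(0.3), q(0.3)) ≈ (1.7505, -1.2079)

1.7505, -1.2079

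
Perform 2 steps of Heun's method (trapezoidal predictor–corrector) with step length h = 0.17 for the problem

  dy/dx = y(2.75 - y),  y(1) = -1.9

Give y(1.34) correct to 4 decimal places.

Heun: k1 = f(x_n, y_n); k2 = f(x_n + h, y_n + h·k1); y_{n+1} = y_n + (h/2)·(k1 + k2).
x=1.000000, y=-1.900000:
  k1 = f(1.000000, -1.900000) = -8.835000
  k2 = f(1.170000, -3.401950) = -20.928626
  y ← -1.900000 + (0.17/2)·(-8.835000 + (-20.928626)) = -4.429908
x=1.170000, y=-4.429908:
  k1 = f(1.170000, -4.429908) = -31.806335
  k2 = f(1.340000, -9.836985) = -123.817985
  y ← -4.429908 + (0.17/2)·(-31.806335 + (-123.817985)) = -17.657975
y(1.34) ≈ -17.6580

-17.6580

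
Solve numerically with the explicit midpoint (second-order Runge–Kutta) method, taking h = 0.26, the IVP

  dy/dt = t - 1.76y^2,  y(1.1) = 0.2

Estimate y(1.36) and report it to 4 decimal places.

Midpoint: k1 = f(t_n, y_n); k2 = f(t_n + h/2, y_n + (h/2)·k1); y_{n+1} = y_n + h·k2.
t=1.100000, y=0.200000:
  k1 = f(1.100000, 0.200000) = 1.029600
  k2 = f(1.230000, 0.333848) = 1.033840
  y ← 0.200000 + 0.26·1.033840 = 0.468798
y(1.36) ≈ 0.4688

0.4688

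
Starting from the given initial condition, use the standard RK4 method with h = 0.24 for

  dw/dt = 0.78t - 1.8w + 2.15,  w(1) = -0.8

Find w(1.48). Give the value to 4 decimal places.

RK4: k1 = f(t_n, w_n); k2 = f(t_n + h/2, w_n + (h/2)·k1); k3 = f(t_n + h/2, w_n + (h/2)·k2); k4 = f(t_n + h, w_n + h·k3); w_{n+1} = w_n + (h/6)·(k1 + 2k2 + 2k3 + k4).
t=1.000000, w=-0.800000:
  k1 = f(1.000000, -0.800000) = 4.370000
  k2 = f(1.120000, -0.275600) = 3.519680
  k3 = f(1.120000, -0.377638) = 3.703349
  k4 = f(1.240000, 0.088804) = 2.957353
  w ← -0.800000 + (0.24/6)·(k1 + 2k2 + 2k3 + k4) = 0.070936
t=1.240000, w=0.070936:
  k1 = f(1.240000, 0.070936) = 2.989514
  k2 = f(1.360000, 0.429678) = 2.437379
  k3 = f(1.360000, 0.363422) = 2.556640
  k4 = f(1.480000, 0.684530) = 2.072246
  w ← 0.070936 + (0.24/6)·(k1 + 2k2 + 2k3 + k4) = 0.672928
w(1.48) ≈ 0.6729

0.6729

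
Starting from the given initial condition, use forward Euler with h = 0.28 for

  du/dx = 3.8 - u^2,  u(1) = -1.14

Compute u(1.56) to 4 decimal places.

0.5699

Euler: u_{n+1} = u_n + h·f(x_n, u_n).
x=1.000000, u=-1.140000: f=2.500400 → u ← -1.140000 + 0.28·2.500400 = -0.439888
x=1.280000, u=-0.439888: f=3.606499 → u ← -0.439888 + 0.28·3.606499 = 0.569932
u(1.56) ≈ 0.5699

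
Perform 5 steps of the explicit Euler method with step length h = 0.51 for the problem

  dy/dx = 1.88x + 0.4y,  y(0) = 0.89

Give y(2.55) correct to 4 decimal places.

8.2451

Euler: y_{n+1} = y_n + h·f(x_n, y_n).
x=0.000000, y=0.890000: f=0.356000 → y ← 0.890000 + 0.51·0.356000 = 1.071560
x=0.510000, y=1.071560: f=1.387424 → y ← 1.071560 + 0.51·1.387424 = 1.779146
x=1.020000, y=1.779146: f=2.629258 → y ← 1.779146 + 0.51·2.629258 = 3.120068
x=1.530000, y=3.120068: f=4.124427 → y ← 3.120068 + 0.51·4.124427 = 5.223526
x=2.040000, y=5.223526: f=5.924610 → y ← 5.223526 + 0.51·5.924610 = 8.245077
y(2.55) ≈ 8.2451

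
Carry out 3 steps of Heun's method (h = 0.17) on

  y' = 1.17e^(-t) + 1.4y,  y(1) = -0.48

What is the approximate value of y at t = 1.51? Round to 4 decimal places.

Heun: k1 = f(t_n, y_n); k2 = f(t_n + h, y_n + h·k1); y_{n+1} = y_n + (h/2)·(k1 + k2).
t=1.000000, y=-0.480000:
  k1 = f(1.000000, -0.480000) = -0.241581
  k2 = f(1.170000, -0.521069) = -0.366367
  y ← -0.480000 + (0.17/2)·(-0.241581 + (-0.366367)) = -0.531676
t=1.170000, y=-0.531676:
  k1 = f(1.170000, -0.531676) = -0.381216
  k2 = f(1.340000, -0.596482) = -0.528716
  y ← -0.531676 + (0.17/2)·(-0.381216 + (-0.528716)) = -0.609020
t=1.340000, y=-0.609020:
  k1 = f(1.340000, -0.609020) = -0.546268
  k2 = f(1.510000, -0.701885) = -0.724175
  y ← -0.609020 + (0.17/2)·(-0.546268 + (-0.724175)) = -0.717008
y(1.51) ≈ -0.7170

-0.7170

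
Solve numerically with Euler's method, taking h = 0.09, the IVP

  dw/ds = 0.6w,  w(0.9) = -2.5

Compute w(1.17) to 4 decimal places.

Euler: w_{n+1} = w_n + h·f(s_n, w_n).
s=0.900000, w=-2.500000: f=-1.500000 → w ← -2.500000 + 0.09·(-1.500000) = -2.635000
s=0.990000, w=-2.635000: f=-1.581000 → w ← -2.635000 + 0.09·(-1.581000) = -2.777290
s=1.080000, w=-2.777290: f=-1.666374 → w ← -2.777290 + 0.09·(-1.666374) = -2.927264
w(1.17) ≈ -2.9273

-2.9273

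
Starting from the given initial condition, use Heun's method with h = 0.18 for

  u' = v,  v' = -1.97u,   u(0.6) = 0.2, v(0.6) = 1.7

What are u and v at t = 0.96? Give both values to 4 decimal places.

Heun on (u,v): k1 = f(t_n, state_n); k2 = f(t_n + h, state_n + h·k1); state_{n+1} = state_n + (h/2)·(k1 + k2).
0.600000: (0.200000, 1.700000)
  k1 = (1.700000, -0.394000)
  predictor → (0.506000, 1.629080)
  k2 = (1.629080, -0.996820)
  → (0.499617, 1.574826)
0.780000: (0.499617, 1.574826)
  k1 = (1.574826, -0.984246)
  predictor → (0.783086, 1.397662)
  k2 = (1.397662, -1.542679)
  → (0.767141, 1.347403)
(u(0.96), v(0.96)) ≈ (0.7671, 1.3474)

0.7671, 1.3474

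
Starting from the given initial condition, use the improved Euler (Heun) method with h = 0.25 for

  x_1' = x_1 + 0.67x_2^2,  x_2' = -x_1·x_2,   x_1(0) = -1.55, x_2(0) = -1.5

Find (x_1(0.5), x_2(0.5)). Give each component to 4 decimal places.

Heun on (x_1,x_2): k1 = f(x_n, state_n); k2 = f(x_n + h, state_n + h·k1); state_{n+1} = state_n + (h/2)·(k1 + k2).
0.000000: (-1.550000, -1.500000)
  k1 = (-0.042500, -2.325000)
  predictor → (-1.560625, -2.081250)
  k2 = (1.341548, -3.248051)
  → (-1.387619, -2.196631)
0.250000: (-1.387619, -2.196631)
  k1 = (1.845258, -3.048087)
  predictor → (-0.926305, -2.958653)
  k2 = (4.938627, -2.740614)
  → (-0.539633, -2.920219)
(x_1(0.5), x_2(0.5)) ≈ (-0.5396, -2.9202)

-0.5396, -2.9202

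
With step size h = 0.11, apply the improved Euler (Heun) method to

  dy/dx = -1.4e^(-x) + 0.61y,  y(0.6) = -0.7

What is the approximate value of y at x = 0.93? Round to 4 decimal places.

Heun: k1 = f(x_n, y_n); k2 = f(x_n + h, y_n + h·k1); y_{n+1} = y_n + (h/2)·(k1 + k2).
x=0.600000, y=-0.700000:
  k1 = f(0.600000, -0.700000) = -1.195336
  k2 = f(0.710000, -0.831487) = -1.195509
  y ← -0.700000 + (0.11/2)·(-1.195336 + (-1.195509)) = -0.831496
x=0.710000, y=-0.831496:
  k1 = f(0.710000, -0.831496) = -1.195515
  k2 = f(0.820000, -0.963003) = -1.204036
  y ← -0.831496 + (0.11/2)·(-1.195515 + (-1.204036)) = -0.963472
x=0.820000, y=-0.963472:
  k1 = f(0.820000, -0.963472) = -1.204322
  k2 = f(0.930000, -1.095947) = -1.220903
  y ← -0.963472 + (0.11/2)·(-1.204322 + (-1.220903)) = -1.096859
y(0.93) ≈ -1.0969

-1.0969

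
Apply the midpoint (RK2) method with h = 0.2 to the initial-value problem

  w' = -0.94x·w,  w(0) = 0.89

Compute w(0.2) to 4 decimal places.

0.8733

Midpoint: k1 = f(x_n, w_n); k2 = f(x_n + h/2, w_n + (h/2)·k1); w_{n+1} = w_n + h·k2.
x=0.000000, w=0.890000:
  k1 = f(0.000000, 0.890000) = 0.000000
  k2 = f(0.100000, 0.890000) = -0.083660
  w ← 0.890000 + 0.2·(-0.083660) = 0.873268
w(0.2) ≈ 0.8733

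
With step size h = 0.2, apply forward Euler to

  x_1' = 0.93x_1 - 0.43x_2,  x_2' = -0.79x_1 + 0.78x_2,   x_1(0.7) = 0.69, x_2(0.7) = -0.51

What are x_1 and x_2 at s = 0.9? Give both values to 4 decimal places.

Euler on (x_1,x_2): x_1_{n+1} = x_1_n + h·x_1', x_2_{n+1} = x_2_n + h·x_2'.
0.700000: (0.690000, -0.510000); f=(0.861000, -0.942900) → (0.862200, -0.698580)
(x_1(0.9), x_2(0.9)) ≈ (0.8622, -0.6986)

0.8622, -0.6986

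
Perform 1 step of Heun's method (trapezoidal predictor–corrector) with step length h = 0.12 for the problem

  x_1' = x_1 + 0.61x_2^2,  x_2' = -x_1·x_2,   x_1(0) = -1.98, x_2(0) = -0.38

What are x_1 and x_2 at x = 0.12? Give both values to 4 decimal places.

Heun on (x_1,x_2): k1 = f(x_n, state_n); k2 = f(x_n + h, state_n + h·k1); state_{n+1} = state_n + (h/2)·(k1 + k2).
0.000000: (-1.980000, -0.380000)
  k1 = (-1.891916, -0.752400)
  predictor → (-2.207030, -0.470288)
  k2 = (-2.072116, -1.037940)
  → (-2.217842, -0.487420)
(x_1(0.12), x_2(0.12)) ≈ (-2.2178, -0.4874)

-2.2178, -0.4874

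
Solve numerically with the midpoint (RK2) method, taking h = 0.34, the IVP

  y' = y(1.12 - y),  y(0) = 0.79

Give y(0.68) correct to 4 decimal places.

Midpoint: k1 = f(x_n, y_n); k2 = f(x_n + h/2, y_n + (h/2)·k1); y_{n+1} = y_n + h·k2.
x=0.000000, y=0.790000:
  k1 = f(0.000000, 0.790000) = 0.260700
  k2 = f(0.170000, 0.834319) = 0.238349
  y ← 0.790000 + 0.34·0.238349 = 0.871039
x=0.340000, y=0.871039:
  k1 = f(0.340000, 0.871039) = 0.216855
  k2 = f(0.510000, 0.907904) = 0.192563
  y ← 0.871039 + 0.34·0.192563 = 0.936510
y(0.68) ≈ 0.9365

0.9365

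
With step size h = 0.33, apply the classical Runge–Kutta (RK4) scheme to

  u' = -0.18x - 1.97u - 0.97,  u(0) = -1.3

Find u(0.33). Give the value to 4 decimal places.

-0.9227

RK4: k1 = f(x_n, u_n); k2 = f(x_n + h/2, u_n + (h/2)·k1); k3 = f(x_n + h/2, u_n + (h/2)·k2); k4 = f(x_n + h, u_n + h·k3); u_{n+1} = u_n + (h/6)·(k1 + 2k2 + 2k3 + k4).
x=0.000000, u=-1.300000:
  k1 = f(0.000000, -1.300000) = 1.591000
  k2 = f(0.165000, -1.037485) = 1.044145
  k3 = f(0.165000, -1.127716) = 1.221901
  k4 = f(0.330000, -0.896773) = 0.737242
  u ← -1.300000 + (0.33/6)·(k1 + 2k2 + 2k3 + k4) = -0.922682
u(0.33) ≈ -0.9227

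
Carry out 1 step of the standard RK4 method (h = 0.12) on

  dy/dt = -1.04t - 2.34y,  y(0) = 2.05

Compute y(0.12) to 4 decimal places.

RK4: k1 = f(t_n, y_n); k2 = f(t_n + h/2, y_n + (h/2)·k1); k3 = f(t_n + h/2, y_n + (h/2)·k2); k4 = f(t_n + h, y_n + h·k3); y_{n+1} = y_n + (h/6)·(k1 + 2k2 + 2k3 + k4).
t=0.000000, y=2.050000:
  k1 = f(0.000000, 2.050000) = -4.797000
  k2 = f(0.060000, 1.762180) = -4.185901
  k3 = f(0.060000, 1.798846) = -4.271699
  k4 = f(0.120000, 1.537396) = -3.722307
  y ← 2.050000 + (0.12/6)·(k1 + 2k2 + 2k3 + k4) = 1.541310
y(0.12) ≈ 1.5413

1.5413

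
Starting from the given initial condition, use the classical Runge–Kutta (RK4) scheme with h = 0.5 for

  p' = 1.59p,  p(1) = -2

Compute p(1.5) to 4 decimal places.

RK4: k1 = f(t_n, p_n); k2 = f(t_n + h/2, p_n + (h/2)·k1); k3 = f(t_n + h/2, p_n + (h/2)·k2); k4 = f(t_n + h, p_n + h·k3); p_{n+1} = p_n + (h/6)·(k1 + 2k2 + 2k3 + k4).
t=1.000000, p=-2.000000:
  k1 = f(1.000000, -2.000000) = -3.180000
  k2 = f(1.250000, -2.795000) = -4.444050
  k3 = f(1.250000, -3.111013) = -4.946510
  k4 = f(1.500000, -4.473255) = -7.112475
  p ← -2.000000 + (0.5/6)·(k1 + 2k2 + 2k3 + k4) = -4.422800
p(1.5) ≈ -4.4228

-4.4228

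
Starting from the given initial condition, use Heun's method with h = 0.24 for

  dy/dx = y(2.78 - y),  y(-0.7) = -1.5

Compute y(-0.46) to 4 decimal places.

-4.3944

Heun: k1 = f(x_n, y_n); k2 = f(x_n + h, y_n + h·k1); y_{n+1} = y_n + (h/2)·(k1 + k2).
x=-0.700000, y=-1.500000:
  k1 = f(-0.700000, -1.500000) = -6.420000
  k2 = f(-0.460000, -3.040800) = -17.699889
  y ← -1.500000 + (0.24/2)·(-6.420000 + (-17.699889)) = -4.394387
y(-0.46) ≈ -4.3944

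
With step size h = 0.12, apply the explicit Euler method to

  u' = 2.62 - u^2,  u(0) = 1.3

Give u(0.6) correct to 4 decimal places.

1.5869

Euler: u_{n+1} = u_n + h·f(t_n, u_n).
t=0.000000, u=1.300000: f=0.930000 → u ← 1.300000 + 0.12·0.930000 = 1.411600
t=0.120000, u=1.411600: f=0.627385 → u ← 1.411600 + 0.12·0.627385 = 1.486886
t=0.240000, u=1.486886: f=0.409169 → u ← 1.486886 + 0.12·0.409169 = 1.535987
t=0.360000, u=1.535987: f=0.260745 → u ← 1.535987 + 0.12·0.260745 = 1.567276
t=0.480000, u=1.567276: f=0.163646 → u ← 1.567276 + 0.12·0.163646 = 1.586914
u(0.6) ≈ 1.5869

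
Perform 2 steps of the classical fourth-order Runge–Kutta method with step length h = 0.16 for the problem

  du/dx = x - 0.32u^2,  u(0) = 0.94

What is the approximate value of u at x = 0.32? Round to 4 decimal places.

RK4: k1 = f(x_n, u_n); k2 = f(x_n + h/2, u_n + (h/2)·k1); k3 = f(x_n + h/2, u_n + (h/2)·k2); k4 = f(x_n + h, u_n + h·k3); u_{n+1} = u_n + (h/6)·(k1 + 2k2 + 2k3 + k4).
x=0.000000, u=0.940000:
  k1 = f(0.000000, 0.940000) = -0.282752
  k2 = f(0.080000, 0.917380) = -0.189307
  k3 = f(0.080000, 0.924855) = -0.193714
  k4 = f(0.160000, 0.909006) = -0.104413
  u ← 0.940000 + (0.16/6)·(k1 + 2k2 + 2k3 + k4) = 0.909248
x=0.160000, u=0.909248:
  k1 = f(0.160000, 0.909248) = -0.104554
  k2 = f(0.240000, 0.900883) = -0.019709
  k3 = f(0.240000, 0.907671) = -0.023637
  k4 = f(0.320000, 0.905466) = 0.057642
  u ← 0.909248 + (0.16/6)·(k1 + 2k2 + 2k3 + k4) = 0.905685
u(0.32) ≈ 0.9057

0.9057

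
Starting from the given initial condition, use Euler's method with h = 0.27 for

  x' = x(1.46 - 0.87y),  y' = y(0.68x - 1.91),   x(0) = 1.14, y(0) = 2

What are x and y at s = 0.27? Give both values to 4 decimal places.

Euler on (x,y): x_{n+1} = x_n + h·x', y_{n+1} = y_n + h·y'.
0.000000: (1.140000, 2.000000); f=(-0.319200, -2.269600) → (1.053816, 1.387208)
(x(0.27), y(0.27)) ≈ (1.0538, 1.3872)

1.0538, 1.3872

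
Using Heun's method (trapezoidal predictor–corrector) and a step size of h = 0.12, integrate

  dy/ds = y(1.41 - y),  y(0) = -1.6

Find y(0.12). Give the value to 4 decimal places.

Heun: k1 = f(s_n, y_n); k2 = f(s_n + h, y_n + h·k1); y_{n+1} = y_n + (h/2)·(k1 + k2).
s=0.000000, y=-1.600000:
  k1 = f(0.000000, -1.600000) = -4.816000
  k2 = f(0.120000, -2.177920) = -7.814203
  y ← -1.600000 + (0.12/2)·(-4.816000 + (-7.814203)) = -2.357812
y(0.12) ≈ -2.3578

-2.3578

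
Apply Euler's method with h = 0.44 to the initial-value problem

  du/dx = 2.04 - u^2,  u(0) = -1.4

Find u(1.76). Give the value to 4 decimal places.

-0.7698

Euler: u_{n+1} = u_n + h·f(x_n, u_n).
x=0.000000, u=-1.400000: f=0.080000 → u ← -1.400000 + 0.44·0.080000 = -1.364800
x=0.440000, u=-1.364800: f=0.177321 → u ← -1.364800 + 0.44·0.177321 = -1.286779
x=0.880000, u=-1.286779: f=0.384200 → u ← -1.286779 + 0.44·0.384200 = -1.117731
x=1.320000, u=-1.117731: f=0.790678 → u ← -1.117731 + 0.44·0.790678 = -0.769832
u(1.76) ≈ -0.7698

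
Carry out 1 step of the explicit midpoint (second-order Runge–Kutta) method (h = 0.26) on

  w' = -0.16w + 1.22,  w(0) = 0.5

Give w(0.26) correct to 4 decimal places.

Midpoint: k1 = f(t_n, w_n); k2 = f(t_n + h/2, w_n + (h/2)·k1); w_{n+1} = w_n + h·k2.
t=0.000000, w=0.500000:
  k1 = f(0.000000, 0.500000) = 1.140000
  k2 = f(0.130000, 0.648200) = 1.116288
  w ← 0.500000 + 0.26·1.116288 = 0.790235
w(0.26) ≈ 0.7902

0.7902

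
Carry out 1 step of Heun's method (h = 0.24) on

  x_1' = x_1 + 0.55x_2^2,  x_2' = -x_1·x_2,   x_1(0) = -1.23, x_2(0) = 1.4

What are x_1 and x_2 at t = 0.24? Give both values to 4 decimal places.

Heun on (x_1,x_2): k1 = f(t_n, state_n); k2 = f(t_n + h, state_n + h·k1); state_{n+1} = state_n + (h/2)·(k1 + k2).
0.000000: (-1.230000, 1.400000)
  k1 = (-0.152000, 1.722000)
  predictor → (-1.266480, 1.813280)
  k2 = (0.541911, 2.296483)
  → (-1.183211, 1.882218)
(x_1(0.24), x_2(0.24)) ≈ (-1.1832, 1.8822)

-1.1832, 1.8822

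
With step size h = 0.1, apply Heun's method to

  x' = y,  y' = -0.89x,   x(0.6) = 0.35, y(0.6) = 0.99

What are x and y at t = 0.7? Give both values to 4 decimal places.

0.4474, 0.9544

Heun on (x,y): k1 = f(t_n, state_n); k2 = f(t_n + h, state_n + h·k1); state_{n+1} = state_n + (h/2)·(k1 + k2).
0.600000: (0.350000, 0.990000)
  k1 = (0.990000, -0.311500)
  predictor → (0.449000, 0.958850)
  k2 = (0.958850, -0.399610)
  → (0.447442, 0.954445)
(x(0.7), y(0.7)) ≈ (0.4474, 0.9544)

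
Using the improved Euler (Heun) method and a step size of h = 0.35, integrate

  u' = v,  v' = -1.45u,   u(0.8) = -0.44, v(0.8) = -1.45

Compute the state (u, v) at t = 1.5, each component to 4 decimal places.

Heun on (u,v): k1 = f(t_n, state_n); k2 = f(t_n + h, state_n + h·k1); state_{n+1} = state_n + (h/2)·(k1 + k2).
0.800000: (-0.440000, -1.450000)
  k1 = (-1.450000, 0.638000)
  predictor → (-0.947500, -1.226700)
  k2 = (-1.226700, 1.373875)
  → (-0.908422, -1.097922)
1.150000: (-0.908422, -1.097922)
  k1 = (-1.097922, 1.317213)
  predictor → (-1.292695, -0.636897)
  k2 = (-0.636897, 1.874408)
  → (-1.212016, -0.539388)
(u(1.5), v(1.5)) ≈ (-1.2120, -0.5394)

-1.2120, -0.5394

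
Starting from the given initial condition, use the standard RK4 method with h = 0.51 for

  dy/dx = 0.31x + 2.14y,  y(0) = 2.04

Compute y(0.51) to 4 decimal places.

6.1030

RK4: k1 = f(x_n, y_n); k2 = f(x_n + h/2, y_n + (h/2)·k1); k3 = f(x_n + h/2, y_n + (h/2)·k2); k4 = f(x_n + h, y_n + h·k3); y_{n+1} = y_n + (h/6)·(k1 + 2k2 + 2k3 + k4).
x=0.000000, y=2.040000:
  k1 = f(0.000000, 2.040000) = 4.365600
  k2 = f(0.255000, 3.153228) = 6.826958
  k3 = f(0.255000, 3.780874) = 8.170121
  k4 = f(0.510000, 6.206762) = 13.440570
  y ← 2.040000 + (0.51/6)·(k1 + 2k2 + 2k3 + k4) = 6.103028
y(0.51) ≈ 6.1030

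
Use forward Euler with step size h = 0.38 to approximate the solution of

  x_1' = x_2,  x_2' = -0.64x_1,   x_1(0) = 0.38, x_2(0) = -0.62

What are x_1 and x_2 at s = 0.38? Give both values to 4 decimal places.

0.1444, -0.7124

Euler on (x_1,x_2): x_1_{n+1} = x_1_n + h·x_1', x_2_{n+1} = x_2_n + h·x_2'.
0.000000: (0.380000, -0.620000); f=(-0.620000, -0.243200) → (0.144400, -0.712416)
(x_1(0.38), x_2(0.38)) ≈ (0.1444, -0.7124)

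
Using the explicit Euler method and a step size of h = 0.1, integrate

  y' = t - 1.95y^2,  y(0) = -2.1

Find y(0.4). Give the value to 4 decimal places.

-24.1822

Euler: y_{n+1} = y_n + h·f(t_n, y_n).
t=0.000000, y=-2.100000: f=-8.599500 → y ← -2.100000 + 0.1·(-8.599500) = -2.959950
t=0.100000, y=-2.959950: f=-16.984543 → y ← -2.959950 + 0.1·(-16.984543) = -4.658404
t=0.200000, y=-4.658404: f=-42.116424 → y ← -4.658404 + 0.1·(-42.116424) = -8.870047
t=0.300000, y=-8.870047: f=-153.121571 → y ← -8.870047 + 0.1·(-153.121571) = -24.182204
y(0.4) ≈ -24.1822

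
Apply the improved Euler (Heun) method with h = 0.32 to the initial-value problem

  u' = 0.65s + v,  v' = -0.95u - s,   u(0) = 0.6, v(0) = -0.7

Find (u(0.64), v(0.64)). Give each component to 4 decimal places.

Heun on (u,v): k1 = f(s_n, state_n); k2 = f(s_n + h, state_n + h·k1); state_{n+1} = state_n + (h/2)·(k1 + k2).
0.000000: (0.600000, -0.700000)
  k1 = (-0.700000, -0.570000)
  predictor → (0.376000, -0.882400)
  k2 = (-0.674400, -0.677200)
  → (0.380096, -0.899552)
0.320000: (0.380096, -0.899552)
  k1 = (-0.691552, -0.681091)
  predictor → (0.158799, -1.117501)
  k2 = (-0.701501, -0.790859)
  → (0.157207, -1.135064)
(u(0.64), v(0.64)) ≈ (0.1572, -1.1351)

0.1572, -1.1351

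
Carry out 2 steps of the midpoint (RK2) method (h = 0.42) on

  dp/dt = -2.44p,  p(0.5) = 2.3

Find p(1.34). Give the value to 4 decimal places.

Midpoint: k1 = f(t_n, p_n); k2 = f(t_n + h/2, p_n + (h/2)·k1); p_{n+1} = p_n + h·k2.
t=0.500000, p=2.300000:
  k1 = f(0.500000, 2.300000) = -5.612000
  k2 = f(0.710000, 1.121480) = -2.736411
  p ← 2.300000 + 0.42·(-2.736411) = 1.150707
t=0.920000, p=1.150707:
  k1 = f(0.920000, 1.150707) = -2.807726
  k2 = f(1.130000, 0.561085) = -1.369047
  p ← 1.150707 + 0.42·(-1.369047) = 0.575708
p(1.34) ≈ 0.5757

0.5757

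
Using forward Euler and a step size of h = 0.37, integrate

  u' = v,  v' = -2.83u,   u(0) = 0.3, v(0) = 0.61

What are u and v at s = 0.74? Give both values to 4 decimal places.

0.6352, -0.2546

Euler on (u,v): u_{n+1} = u_n + h·u', v_{n+1} = v_n + h·v'.
0.000000: (0.300000, 0.610000); f=(0.610000, -0.849000) → (0.525700, 0.295870)
0.370000: (0.525700, 0.295870); f=(0.295870, -1.487731) → (0.635172, -0.254590)
(u(0.74), v(0.74)) ≈ (0.6352, -0.2546)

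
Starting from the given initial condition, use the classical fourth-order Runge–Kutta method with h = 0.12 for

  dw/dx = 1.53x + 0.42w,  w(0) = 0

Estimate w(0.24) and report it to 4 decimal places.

RK4: k1 = f(x_n, w_n); k2 = f(x_n + h/2, w_n + (h/2)·k1); k3 = f(x_n + h/2, w_n + (h/2)·k2); k4 = f(x_n + h, w_n + h·k3); w_{n+1} = w_n + (h/6)·(k1 + 2k2 + 2k3 + k4).
x=0.000000, w=0.000000:
  k1 = f(0.000000, 0.000000) = 0.000000
  k2 = f(0.060000, 0.000000) = 0.091800
  k3 = f(0.060000, 0.005508) = 0.094113
  k4 = f(0.120000, 0.011294) = 0.188343
  w ← 0.000000 + (0.12/6)·(k1 + 2k2 + 2k3 + k4) = 0.011203
x=0.120000, w=0.011203:
  k1 = f(0.120000, 0.011203) = 0.188305
  k2 = f(0.180000, 0.022502) = 0.284851
  k3 = f(0.180000, 0.028294) = 0.287284
  k4 = f(0.240000, 0.045677) = 0.386385
  w ← 0.011203 + (0.12/6)·(k1 + 2k2 + 2k3 + k4) = 0.045583
w(0.24) ≈ 0.0456

0.0456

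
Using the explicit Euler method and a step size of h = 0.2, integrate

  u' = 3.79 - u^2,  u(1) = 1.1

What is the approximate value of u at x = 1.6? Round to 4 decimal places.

1.9239

Euler: u_{n+1} = u_n + h·f(x_n, u_n).
x=1.000000, u=1.100000: f=2.580000 → u ← 1.100000 + 0.2·2.580000 = 1.616000
x=1.200000, u=1.616000: f=1.178544 → u ← 1.616000 + 0.2·1.178544 = 1.851709
x=1.400000, u=1.851709: f=0.361175 → u ← 1.851709 + 0.2·0.361175 = 1.923944
u(1.6) ≈ 1.9239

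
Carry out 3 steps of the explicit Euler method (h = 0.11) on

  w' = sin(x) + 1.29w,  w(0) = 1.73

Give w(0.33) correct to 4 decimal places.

Euler: w_{n+1} = w_n + h·f(x_n, w_n).
x=0.000000, w=1.730000: f=2.231700 → w ← 1.730000 + 0.11·2.231700 = 1.975487
x=0.110000, w=1.975487: f=2.658157 → w ← 1.975487 + 0.11·2.658157 = 2.267884
x=0.220000, w=2.267884: f=3.143800 → w ← 2.267884 + 0.11·3.143800 = 2.613702
w(0.33) ≈ 2.6137

2.6137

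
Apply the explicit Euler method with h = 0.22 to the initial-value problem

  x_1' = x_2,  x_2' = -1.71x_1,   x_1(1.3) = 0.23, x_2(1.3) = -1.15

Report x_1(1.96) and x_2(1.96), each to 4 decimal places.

-0.5652, -1.1169

Euler on (x_1,x_2): x_1_{n+1} = x_1_n + h·x_1', x_2_{n+1} = x_2_n + h·x_2'.
1.300000: (0.230000, -1.150000); f=(-1.150000, -0.393300) → (-0.023000, -1.236526)
1.520000: (-0.023000, -1.236526); f=(-1.236526, 0.039330) → (-0.295036, -1.227873)
1.740000: (-0.295036, -1.227873); f=(-1.227873, 0.504511) → (-0.565168, -1.116881)
(x_1(1.96), x_2(1.96)) ≈ (-0.5652, -1.1169)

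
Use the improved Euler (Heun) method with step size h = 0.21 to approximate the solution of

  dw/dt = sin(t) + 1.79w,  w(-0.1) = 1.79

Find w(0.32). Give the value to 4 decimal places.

Heun: k1 = f(t_n, w_n); k2 = f(t_n + h, w_n + h·k1); w_{n+1} = w_n + (h/2)·(k1 + k2).
t=-0.100000, w=1.790000:
  k1 = f(-0.100000, 1.790000) = 3.104267
  k2 = f(0.110000, 2.441896) = 4.480772
  w ← 1.790000 + (0.21/2)·(3.104267 + 4.480772) = 2.586429
t=0.110000, w=2.586429:
  k1 = f(0.110000, 2.586429) = 4.739486
  k2 = f(0.320000, 3.581721) = 6.725847
  w ← 2.586429 + (0.21/2)·(4.739486 + 6.725847) = 3.790289
w(0.32) ≈ 3.7903

3.7903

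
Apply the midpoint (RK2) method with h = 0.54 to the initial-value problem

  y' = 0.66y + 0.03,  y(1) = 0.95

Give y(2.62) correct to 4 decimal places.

Midpoint: k1 = f(x_n, y_n); k2 = f(x_n + h/2, y_n + (h/2)·k1); y_{n+1} = y_n + h·k2.
x=1.000000, y=0.950000:
  k1 = f(1.000000, 0.950000) = 0.657000
  k2 = f(1.270000, 1.127390) = 0.774077
  y ← 0.950000 + 0.54·0.774077 = 1.368002
x=1.540000, y=1.368002:
  k1 = f(1.540000, 1.368002) = 0.932881
  k2 = f(1.810000, 1.619880) = 1.099121
  y ← 1.368002 + 0.54·1.099121 = 1.961527
x=2.080000, y=1.961527:
  k1 = f(2.080000, 1.961527) = 1.324608
  k2 = f(2.350000, 2.319171) = 1.560653
  y ← 1.961527 + 0.54·1.560653 = 2.804279
y(2.62) ≈ 2.8043

2.8043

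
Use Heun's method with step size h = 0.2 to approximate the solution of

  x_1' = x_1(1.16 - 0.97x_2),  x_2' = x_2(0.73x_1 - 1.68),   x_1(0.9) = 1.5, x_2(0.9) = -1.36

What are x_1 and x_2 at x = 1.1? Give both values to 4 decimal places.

Heun on (x_1,x_2): k1 = f(x_n, state_n); k2 = f(x_n + h, state_n + h·k1); state_{n+1} = state_n + (h/2)·(k1 + k2).
0.900000: (1.500000, -1.360000)
  k1 = (3.718800, 0.795600)
  predictor → (2.243760, -1.200880)
  k2 = (5.216414, 0.050503)
  → (2.393521, -1.275390)
(x_1(1.1), x_2(1.1)) ≈ (2.3935, -1.2754)

2.3935, -1.2754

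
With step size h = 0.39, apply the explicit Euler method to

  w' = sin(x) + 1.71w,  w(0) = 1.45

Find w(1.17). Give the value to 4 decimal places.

Euler: w_{n+1} = w_n + h·f(x_n, w_n).
x=0.000000, w=1.450000: f=2.479500 → w ← 1.450000 + 0.39·2.479500 = 2.417005
x=0.390000, w=2.417005: f=4.513267 → w ← 2.417005 + 0.39·4.513267 = 4.177179
x=0.780000, w=4.177179: f=7.846256 → w ← 4.177179 + 0.39·7.846256 = 7.237219
w(1.17) ≈ 7.2372

7.2372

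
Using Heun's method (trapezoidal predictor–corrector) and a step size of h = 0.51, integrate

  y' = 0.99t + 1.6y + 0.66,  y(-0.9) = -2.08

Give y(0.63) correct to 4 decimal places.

-19.4250

Heun: k1 = f(t_n, y_n); k2 = f(t_n + h, y_n + h·k1); y_{n+1} = y_n + (h/2)·(k1 + k2).
t=-0.900000, y=-2.080000:
  k1 = f(-0.900000, -2.080000) = -3.559000
  k2 = f(-0.390000, -3.895090) = -5.958244
  y ← -2.080000 + (0.51/2)·(-3.559000 + (-5.958244)) = -4.506897
t=-0.390000, y=-4.506897:
  k1 = f(-0.390000, -4.506897) = -6.937136
  k2 = f(0.120000, -8.044836) = -12.092938
  y ← -4.506897 + (0.51/2)·(-6.937136 + (-12.092938)) = -9.359566
t=0.120000, y=-9.359566:
  k1 = f(0.120000, -9.359566) = -14.196506
  k2 = f(0.630000, -16.599784) = -25.275954
  y ← -9.359566 + (0.51/2)·(-14.196506 + (-25.275954)) = -19.425043
y(0.63) ≈ -19.4250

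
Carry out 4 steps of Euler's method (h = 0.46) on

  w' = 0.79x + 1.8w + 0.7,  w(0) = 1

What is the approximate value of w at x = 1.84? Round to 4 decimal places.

Euler: w_{n+1} = w_n + h·f(x_n, w_n).
x=0.000000, w=1.000000: f=2.500000 → w ← 1.000000 + 0.46·2.500000 = 2.150000
x=0.460000, w=2.150000: f=4.933400 → w ← 2.150000 + 0.46·4.933400 = 4.419364
x=0.920000, w=4.419364: f=9.381655 → w ← 4.419364 + 0.46·9.381655 = 8.734925
x=1.380000, w=8.734925: f=17.513066 → w ← 8.734925 + 0.46·17.513066 = 16.790936
w(1.84) ≈ 16.7909

16.7909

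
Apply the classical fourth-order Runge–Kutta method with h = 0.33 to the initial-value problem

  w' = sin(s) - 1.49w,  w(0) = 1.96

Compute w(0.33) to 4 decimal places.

1.2453

RK4: k1 = f(s_n, w_n); k2 = f(s_n + h/2, w_n + (h/2)·k1); k3 = f(s_n + h/2, w_n + (h/2)·k2); k4 = f(s_n + h, w_n + h·k3); w_{n+1} = w_n + (h/6)·(k1 + 2k2 + 2k3 + k4).
s=0.000000, w=1.960000:
  k1 = f(0.000000, 1.960000) = -2.920400
  k2 = f(0.165000, 1.478134) = -2.038167
  k3 = f(0.165000, 1.623702) = -2.255064
  k4 = f(0.330000, 1.215829) = -1.487542
  w ← 1.960000 + (0.33/6)·(k1 + 2k2 + 2k3 + k4) = 1.245308
w(0.33) ≈ 1.2453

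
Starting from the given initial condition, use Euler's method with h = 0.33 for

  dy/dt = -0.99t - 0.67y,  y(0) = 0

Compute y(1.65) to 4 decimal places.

Euler: y_{n+1} = y_n + h·f(t_n, y_n).
t=0.000000, y=0.000000: f=0.000000 → y ← 0.000000 + 0.33·0.000000 = 0.000000
t=0.330000, y=0.000000: f=-0.326700 → y ← 0.000000 + 0.33·(-0.326700) = -0.107811
t=0.660000, y=-0.107811: f=-0.581167 → y ← -0.107811 + 0.33·(-0.581167) = -0.299596
t=0.990000, y=-0.299596: f=-0.779371 → y ← -0.299596 + 0.33·(-0.779371) = -0.556788
t=1.320000, y=-0.556788: f=-0.933752 → y ← -0.556788 + 0.33·(-0.933752) = -0.864926
y(1.65) ≈ -0.8649

-0.8649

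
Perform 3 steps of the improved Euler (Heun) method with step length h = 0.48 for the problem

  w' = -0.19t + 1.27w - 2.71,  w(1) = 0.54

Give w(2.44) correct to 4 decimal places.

-8.1553

Heun: k1 = f(t_n, w_n); k2 = f(t_n + h, w_n + h·k1); w_{n+1} = w_n + (h/2)·(k1 + k2).
t=1.000000, w=0.540000:
  k1 = f(1.000000, 0.540000) = -2.214200
  k2 = f(1.480000, -0.522816) = -3.655176
  w ← 0.540000 + (0.48/2)·(-2.214200 + (-3.655176)) = -0.868650
t=1.480000, w=-0.868650:
  k1 = f(1.480000, -0.868650) = -4.094386
  k2 = f(1.960000, -2.833956) = -6.681524
  w ← -0.868650 + (0.48/2)·(-4.094386 + (-6.681524)) = -3.454869
t=1.960000, w=-3.454869:
  k1 = f(1.960000, -3.454869) = -7.470083
  k2 = f(2.440000, -7.040508) = -12.115046
  w ← -3.454869 + (0.48/2)·(-7.470083 + (-12.115046)) = -8.155300
w(2.44) ≈ -8.1553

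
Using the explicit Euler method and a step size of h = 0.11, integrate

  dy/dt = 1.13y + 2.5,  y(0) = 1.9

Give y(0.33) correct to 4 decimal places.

3.6320

Euler: y_{n+1} = y_n + h·f(t_n, y_n).
t=0.000000, y=1.900000: f=4.647000 → y ← 1.900000 + 0.11·4.647000 = 2.411170
t=0.110000, y=2.411170: f=5.224622 → y ← 2.411170 + 0.11·5.224622 = 2.985878
t=0.220000, y=2.985878: f=5.874043 → y ← 2.985878 + 0.11·5.874043 = 3.632023
y(0.33) ≈ 3.6320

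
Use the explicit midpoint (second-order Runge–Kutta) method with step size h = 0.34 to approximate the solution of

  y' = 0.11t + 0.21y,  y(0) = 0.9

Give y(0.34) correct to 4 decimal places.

Midpoint: k1 = f(t_n, y_n); k2 = f(t_n + h/2, y_n + (h/2)·k1); y_{n+1} = y_n + h·k2.
t=0.000000, y=0.900000:
  k1 = f(0.000000, 0.900000) = 0.189000
  k2 = f(0.170000, 0.932130) = 0.214447
  y ← 0.900000 + 0.34·0.214447 = 0.972912
y(0.34) ≈ 0.9729

0.9729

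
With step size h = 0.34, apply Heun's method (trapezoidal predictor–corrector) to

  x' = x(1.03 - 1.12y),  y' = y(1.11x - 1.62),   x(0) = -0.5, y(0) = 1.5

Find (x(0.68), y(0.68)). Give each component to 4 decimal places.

-0.5618, 0.4324

Heun on (x,y): k1 = f(t_n, state_n); k2 = f(t_n + h, state_n + h·k1); state_{n+1} = state_n + (h/2)·(k1 + k2).
0.000000: (-0.500000, 1.500000)
  k1 = (0.325000, -3.262500)
  predictor → (-0.389500, 0.390750)
  k2 = (-0.230724, -0.801954)
  → (-0.483973, 0.809043)
0.340000: (-0.483973, 0.809043)
  k1 = (-0.059951, -1.745275)
  predictor → (-0.504356, 0.215649)
  k2 = (-0.397671, -0.470080)
  → (-0.561769, 0.432432)
(x(0.68), y(0.68)) ≈ (-0.5618, 0.4324)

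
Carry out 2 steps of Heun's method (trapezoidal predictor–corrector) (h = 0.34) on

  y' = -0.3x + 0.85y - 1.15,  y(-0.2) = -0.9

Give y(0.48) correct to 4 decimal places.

Heun: k1 = f(x_n, y_n); k2 = f(x_n + h, y_n + h·k1); y_{n+1} = y_n + (h/2)·(k1 + k2).
x=-0.200000, y=-0.900000:
  k1 = f(-0.200000, -0.900000) = -1.855000
  k2 = f(0.140000, -1.530700) = -2.493095
  y ← -0.900000 + (0.34/2)·(-1.855000 + (-2.493095)) = -1.639176
x=0.140000, y=-1.639176:
  k1 = f(0.140000, -1.639176) = -2.585300
  k2 = f(0.480000, -2.518178) = -3.434451
  y ← -1.639176 + (0.34/2)·(-2.585300 + (-3.434451)) = -2.662534
y(0.48) ≈ -2.6625

-2.6625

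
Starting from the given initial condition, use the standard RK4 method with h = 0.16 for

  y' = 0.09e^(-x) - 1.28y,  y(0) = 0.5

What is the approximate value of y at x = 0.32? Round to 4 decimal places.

0.3520

RK4: k1 = f(x_n, y_n); k2 = f(x_n + h/2, y_n + (h/2)·k1); k3 = f(x_n + h/2, y_n + (h/2)·k2); k4 = f(x_n + h, y_n + h·k3); y_{n+1} = y_n + (h/6)·(k1 + 2k2 + 2k3 + k4).
x=0.000000, y=0.500000:
  k1 = f(0.000000, 0.500000) = -0.550000
  k2 = f(0.080000, 0.456000) = -0.500600
  k3 = f(0.080000, 0.459952) = -0.505658
  k4 = f(0.160000, 0.419095) = -0.459748
  y ← 0.500000 + (0.16/6)·(k1 + 2k2 + 2k3 + k4) = 0.419406
x=0.160000, y=0.419406:
  k1 = f(0.160000, 0.419406) = -0.460147
  k2 = f(0.240000, 0.382595) = -0.418924
  k3 = f(0.240000, 0.385892) = -0.423146
  k4 = f(0.320000, 0.351703) = -0.384826
  y ← 0.419406 + (0.16/6)·(k1 + 2k2 + 2k3 + k4) = 0.351963
y(0.32) ≈ 0.3520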